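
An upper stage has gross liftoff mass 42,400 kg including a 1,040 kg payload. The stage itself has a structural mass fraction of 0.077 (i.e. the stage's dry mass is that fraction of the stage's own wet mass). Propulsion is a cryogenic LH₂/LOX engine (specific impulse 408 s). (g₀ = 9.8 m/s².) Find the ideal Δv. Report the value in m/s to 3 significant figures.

Stage wet mass = m₀ − payload = 42,400 − 1,040 = 41,360 kg.
Stage dry mass = ε × stage wet mass = 0.077 × 41,360 = 3,184.72 kg.
Burnout mass m_f = stage dry + payload = 3,184.72 + 1,040 = 4,224.72 kg.
v_e = Isp · g₀ = 408 × 9.8 = 3998.4 m/s.
Using Δv = v_e ln(m₀/m_f): Δv = v_e · ln(42,400/4,224.72) = 3998.4 × ln(10.04) = 3998.4 × 2.3062 ≈ 9221 m/s.

Δv ≈ 9220 m/s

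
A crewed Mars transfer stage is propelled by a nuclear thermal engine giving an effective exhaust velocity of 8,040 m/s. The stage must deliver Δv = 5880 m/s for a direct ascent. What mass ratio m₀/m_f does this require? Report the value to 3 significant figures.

mass ratio ≈ 2.08

Using Δv = v_e ln(m₀/m_f): m₀/m_f = exp(Δv / v_e) = exp(5880 / 8040.0) = exp(0.7313) = 2.0779.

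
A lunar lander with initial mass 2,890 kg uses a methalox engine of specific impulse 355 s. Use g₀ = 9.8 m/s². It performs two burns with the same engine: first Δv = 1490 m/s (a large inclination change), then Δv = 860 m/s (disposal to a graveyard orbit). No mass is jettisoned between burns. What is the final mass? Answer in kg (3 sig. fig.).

v_e = Isp · g₀ = 355 × 9.8 = 3479.0 m/s.
After the first burn: m = 2890 × exp(−1490/3479.0) = 2890 × 0.65163 = 1,883.21 kg.
After the second burn: m = 1,883.21 × exp(−860/3479.0) = 1,883.21 × 0.78099 = 1,470.77 kg.

final mass ≈ 1470 kg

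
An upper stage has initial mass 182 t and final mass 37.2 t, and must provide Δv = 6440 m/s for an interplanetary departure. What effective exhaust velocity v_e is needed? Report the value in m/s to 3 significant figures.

ln(m₀/m_f) = ln(182000/37200) = ln(4.892) = 1.5877.
Rocket equation: v_e = Δv / ln(m₀/m_f) = 6440 / 1.5877 = 4056.2 m/s.

v_e ≈ 4060 m/s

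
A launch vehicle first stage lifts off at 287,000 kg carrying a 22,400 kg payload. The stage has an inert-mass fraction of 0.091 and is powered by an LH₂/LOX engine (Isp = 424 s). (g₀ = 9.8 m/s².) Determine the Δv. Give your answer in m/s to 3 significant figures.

Δv ≈ 7560 m/s

Stage wet mass = m₀ − payload = 287,000 − 22,400 = 264,600 kg.
Stage dry mass = ε × stage wet mass = 0.091 × 264,600 = 24,078.6 kg.
Burnout mass m_f = stage dry + payload = 24,078.6 + 22,400 = 46,478.6 kg.
v_e = Isp · g₀ = 424 × 9.8 = 4155.2 m/s.
Δv = v_e · ln(287,000/46,478.6) = 4155.2 × ln(6.175) = 4155.2 × 1.8205 ≈ 7565 m/s.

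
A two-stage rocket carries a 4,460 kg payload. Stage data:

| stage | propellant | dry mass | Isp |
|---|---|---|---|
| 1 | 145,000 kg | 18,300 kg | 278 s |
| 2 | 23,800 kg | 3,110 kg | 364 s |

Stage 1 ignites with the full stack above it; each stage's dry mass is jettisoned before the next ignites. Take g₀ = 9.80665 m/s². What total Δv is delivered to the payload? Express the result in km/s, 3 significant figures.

Ignition mass of stage 1 = 145,000+18,300 + 23,800+3,110 + 4,460 = 194,670 kg.
Stage 1: m₀ = 194,670 kg, m_f = 194,670 − 145,000 = 49,670 kg; Δv = 278×9.80665×ln(3.919) = 2726.2×1.3659 ≈ 3724 m/s.
Stage 2: m₀ = 31,370 kg, m_f = 31,370 − 23,800 = 7,570 kg; Δv = 364×9.80665×ln(4.144) = 3569.6×1.4217 ≈ 5075 m/s.
Total Δv = 3724 + 5075 = 8799 m/s.

Δv ≈ 8.80 km/s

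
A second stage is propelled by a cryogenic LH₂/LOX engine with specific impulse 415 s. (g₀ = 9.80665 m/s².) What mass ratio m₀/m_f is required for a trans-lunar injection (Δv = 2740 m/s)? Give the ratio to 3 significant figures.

mass ratio ≈ 1.96

v_e = Isp · g₀ = 415 × 9.80665 = 4069.8 m/s.
By the Tsiolkovsky rocket equation, m₀/m_f = exp(Δv / v_e) = exp(2740 / 4069.8) = exp(0.6733) = 1.9606.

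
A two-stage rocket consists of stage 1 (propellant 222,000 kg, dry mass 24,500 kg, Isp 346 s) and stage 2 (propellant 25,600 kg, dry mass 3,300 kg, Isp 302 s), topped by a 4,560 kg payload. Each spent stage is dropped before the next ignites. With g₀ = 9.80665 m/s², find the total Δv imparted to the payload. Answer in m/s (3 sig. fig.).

Δv ≈ 9630 m/s

Ignition mass of stage 1 = 222,000+24,500 + 25,600+3,300 + 4,560 = 279,960 kg.
Stage 1: m₀ = 279,960 kg, m_f = 279,960 − 222,000 = 57,960 kg; Δv = 346×9.80665×ln(4.83) = 3393.1×1.5749 ≈ 5344 m/s.
Stage 2: m₀ = 33,460 kg, m_f = 33,460 − 25,600 = 7,860 kg; Δv = 302×9.80665×ln(4.257) = 2961.6×1.4486 ≈ 4290 m/s.
Total Δv = 5344 + 4290 = 9634 m/s.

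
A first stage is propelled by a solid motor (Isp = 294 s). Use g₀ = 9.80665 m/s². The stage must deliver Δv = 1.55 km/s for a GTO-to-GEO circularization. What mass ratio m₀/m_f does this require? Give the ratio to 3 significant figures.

v_e = Isp · g₀ = 294 × 9.80665 = 2883.2 m/s.
m₀/m_f = exp(Δv / v_e) = exp(1550 / 2883.2) = exp(0.5376) = 1.7119.

mass ratio ≈ 1.71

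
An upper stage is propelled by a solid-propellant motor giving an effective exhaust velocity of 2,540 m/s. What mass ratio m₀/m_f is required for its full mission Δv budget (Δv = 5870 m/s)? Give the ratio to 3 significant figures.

Rocket equation: m₀/m_f = exp(Δv / v_e) = exp(5870 / 2540.0) = exp(2.3110) = 10.0847.

mass ratio ≈ 10.1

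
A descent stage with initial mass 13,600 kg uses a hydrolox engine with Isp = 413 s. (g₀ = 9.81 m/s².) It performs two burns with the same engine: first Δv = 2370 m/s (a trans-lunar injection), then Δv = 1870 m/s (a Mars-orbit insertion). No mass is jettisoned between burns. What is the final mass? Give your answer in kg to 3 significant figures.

v_e = Isp · g₀ = 413 × 9.81 = 4051.5 m/s.
After the first burn: m = 13600 × exp(−2370/4051.5) = 13600 × 0.55713 = 7,576.97 kg.
After the second burn: m = 7,576.97 × exp(−1870/4051.5) = 7,576.97 × 0.63030 = 4,775.76 kg.

final mass ≈ 4780 kg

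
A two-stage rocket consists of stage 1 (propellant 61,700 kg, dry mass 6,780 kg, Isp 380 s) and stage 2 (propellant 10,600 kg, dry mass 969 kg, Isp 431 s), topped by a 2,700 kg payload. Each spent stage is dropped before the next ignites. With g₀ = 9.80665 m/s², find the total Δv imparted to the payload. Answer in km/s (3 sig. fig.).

Δv ≈ 10.8 km/s

Ignition mass of stage 1 = 61,700+6,780 + 10,600+969 + 2,700 = 82,749 kg.
Stage 1: m₀ = 82,749 kg, m_f = 82,749 − 61,700 = 21,049 kg; Δv = 380×9.80665×ln(3.931) = 3726.5×1.3690 ≈ 5101 m/s.
Stage 2: m₀ = 14,269 kg, m_f = 14,269 − 10,600 = 3,669 kg; Δv = 431×9.80665×ln(3.889) = 4226.7×1.3582 ≈ 5741 m/s.
Total Δv = 5101 + 5741 = 10842 m/s.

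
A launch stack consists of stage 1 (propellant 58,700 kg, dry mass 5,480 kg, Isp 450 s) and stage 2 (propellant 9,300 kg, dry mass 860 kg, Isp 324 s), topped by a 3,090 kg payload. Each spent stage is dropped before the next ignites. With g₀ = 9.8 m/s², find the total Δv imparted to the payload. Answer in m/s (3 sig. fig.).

Δv ≈ 10100 m/s

Ignition mass of stage 1 = 58,700+5,480 + 9,300+860 + 3,090 = 77,430 kg.
Stage 1: m₀ = 77,430 kg, m_f = 77,430 − 58,700 = 18,730 kg; Δv = 450×9.8×ln(4.134) = 4410.0×1.4192 ≈ 6259 m/s.
Stage 2: m₀ = 13,250 kg, m_f = 13,250 − 9,300 = 3,950 kg; Δv = 324×9.8×ln(3.354) = 3175.2×1.2103 ≈ 3843 m/s.
Total Δv = 6259 + 3843 = 10102 m/s.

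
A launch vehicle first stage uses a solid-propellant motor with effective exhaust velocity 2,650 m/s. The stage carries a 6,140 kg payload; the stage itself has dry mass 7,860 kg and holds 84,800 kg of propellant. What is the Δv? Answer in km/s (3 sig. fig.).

m₀ = payload + dry + propellant = 6,140 + 7,860 + 84,800 = 98,800 kg.
m_f = payload + dry = 6,140 + 7,860 = 14,000 kg.
Δv = v_e · ln(m₀/m_f) = 2650.0 × ln(7.057) = 2650.0 × 1.9540 ≈ 5178.2 m/s.

Δv ≈ 5.18 km/s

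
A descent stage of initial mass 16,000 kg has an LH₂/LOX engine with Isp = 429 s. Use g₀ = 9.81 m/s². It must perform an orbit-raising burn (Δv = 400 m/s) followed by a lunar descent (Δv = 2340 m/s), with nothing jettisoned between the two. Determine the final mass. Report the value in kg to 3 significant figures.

v_e = Isp · g₀ = 429 × 9.81 = 4208.5 m/s.
After the first burn: m = 16000 × exp(−400/4208.5) = 16000 × 0.90933 = 14,549.3 kg.
After the second burn: m = 14,549.3 × exp(−2340/4208.5) = 14,549.3 × 0.57349 = 8,343.88 kg.

final mass ≈ 8340 kg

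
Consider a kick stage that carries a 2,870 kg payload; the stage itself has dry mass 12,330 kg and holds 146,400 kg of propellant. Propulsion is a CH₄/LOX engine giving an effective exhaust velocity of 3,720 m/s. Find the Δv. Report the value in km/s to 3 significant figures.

m₀ = payload + dry + propellant = 2,870 + 12,330 + 146,400 = 161,600 kg.
m_f = payload + dry = 2,870 + 12,330 = 15,200 kg.
Δv = v_e · ln(m₀/m_f) = 3720.0 × ln(10.63) = 3720.0 × 2.3638 ≈ 8793.4 m/s.

Δv ≈ 8.79 km/s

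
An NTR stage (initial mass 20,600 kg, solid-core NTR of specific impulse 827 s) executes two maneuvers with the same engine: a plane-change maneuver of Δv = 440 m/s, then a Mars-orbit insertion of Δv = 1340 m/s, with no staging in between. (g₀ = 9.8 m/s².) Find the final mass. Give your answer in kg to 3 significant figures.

final mass ≈ 16500 kg

v_e = Isp · g₀ = 827 × 9.8 = 8104.6 m/s.
After the first burn: m = 20600 × exp(−440/8104.6) = 20600 × 0.94716 = 19,511.5 kg.
After the second burn: m = 19,511.5 × exp(−1340/8104.6) = 19,511.5 × 0.84761 = 16,538.1 kg.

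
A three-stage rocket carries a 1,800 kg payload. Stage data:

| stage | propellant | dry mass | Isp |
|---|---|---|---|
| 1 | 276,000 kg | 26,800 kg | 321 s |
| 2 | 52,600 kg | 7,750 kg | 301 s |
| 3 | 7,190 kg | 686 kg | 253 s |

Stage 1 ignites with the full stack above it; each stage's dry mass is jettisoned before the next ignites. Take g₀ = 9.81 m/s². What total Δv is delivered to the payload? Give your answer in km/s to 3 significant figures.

Δv ≈ 11.7 km/s

Ignition mass of stage 1 = 276,000+26,800 + 52,600+7,750 + 7,190+686 + 1,800 = 372,826 kg.
Stage 1: m₀ = 372,826 kg, m_f = 372,826 − 276,000 = 96,826 kg; Δv = 321×9.81×ln(3.85) = 3149.0×1.3482 ≈ 4245 m/s.
Stage 2: m₀ = 70,026 kg, m_f = 70,026 − 52,600 = 17,426 kg; Δv = 301×9.81×ln(4.018) = 2952.8×1.3909 ≈ 4107 m/s.
Stage 3: m₀ = 9,676 kg, m_f = 9,676 − 7,190 = 2,486 kg; Δv = 253×9.81×ln(3.892) = 2481.9×1.3590 ≈ 3373 m/s.
Total Δv = 4245 + 4107 + 3373 = 11725 m/s.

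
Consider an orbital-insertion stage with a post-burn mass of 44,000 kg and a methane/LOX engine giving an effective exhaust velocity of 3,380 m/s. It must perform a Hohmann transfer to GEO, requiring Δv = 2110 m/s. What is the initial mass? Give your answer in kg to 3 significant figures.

initial mass ≈ 82100 kg

By the Tsiolkovsky rocket equation, m₀/m_f = exp(Δv / v_e) = exp(2110 / 3380.0) = exp(0.6243) = 1.8669.
m₀ = m_f × 1.8669 = 44,000 × 1.8669 = 82,143.6 kg.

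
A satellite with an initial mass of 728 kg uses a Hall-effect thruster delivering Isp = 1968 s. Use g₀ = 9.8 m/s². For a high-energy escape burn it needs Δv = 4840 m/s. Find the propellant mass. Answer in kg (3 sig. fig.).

propellant mass ≈ 162 kg

v_e = Isp · g₀ = 1968 × 9.8 = 19286.4 m/s.
Rocket equation: m₀/m_f = exp(Δv / v_e) = exp(4840 / 19286.4) = exp(0.2510) = 1.2853.
m_f = 728 / 1.2853 = 566.405 kg, so propellant = m₀ − m_f = 728 − 566.405 = 161.595 kg.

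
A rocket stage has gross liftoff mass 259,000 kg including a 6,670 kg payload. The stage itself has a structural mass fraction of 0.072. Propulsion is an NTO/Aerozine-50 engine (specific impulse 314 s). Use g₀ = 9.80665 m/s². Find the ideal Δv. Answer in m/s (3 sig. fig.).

Δv ≈ 7220 m/s

Stage wet mass = m₀ − payload = 259,000 − 6,670 = 252,330 kg.
Stage dry mass = ε × stage wet mass = 0.072 × 252,330 = 18,167.8 kg.
Burnout mass m_f = stage dry + payload = 18,167.8 + 6,670 = 24,837.8 kg.
v_e = Isp · g₀ = 314 × 9.80665 = 3079.3 m/s.
Δv = v_e · ln(259,000/24,837.8) = 3079.3 × ln(10.43) = 3079.3 × 2.3445 ≈ 7219 m/s.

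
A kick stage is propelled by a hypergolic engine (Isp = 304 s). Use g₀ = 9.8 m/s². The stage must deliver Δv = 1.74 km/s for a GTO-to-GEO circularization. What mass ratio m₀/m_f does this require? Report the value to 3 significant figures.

mass ratio ≈ 1.79

v_e = Isp · g₀ = 304 × 9.8 = 2979.2 m/s.
Using Δv = v_e ln(m₀/m_f): m₀/m_f = exp(Δv / v_e) = exp(1740 / 2979.2) = exp(0.5840) = 1.7933.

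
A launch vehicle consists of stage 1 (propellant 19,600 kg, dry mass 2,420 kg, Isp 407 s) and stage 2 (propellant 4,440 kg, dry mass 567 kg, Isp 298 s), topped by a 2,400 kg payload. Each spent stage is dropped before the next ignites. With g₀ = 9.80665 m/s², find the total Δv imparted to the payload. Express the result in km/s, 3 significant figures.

Δv ≈ 7.05 km/s

Ignition mass of stage 1 = 19,600+2,420 + 4,440+567 + 2,400 = 29,427 kg.
Stage 1: m₀ = 29,427 kg, m_f = 29,427 − 19,600 = 9,827 kg; Δv = 407×9.80665×ln(2.995) = 3991.3×1.0968 ≈ 4378 m/s.
Stage 2: m₀ = 7,407 kg, m_f = 7,407 − 4,440 = 2,967 kg; Δv = 298×9.80665×ln(2.496) = 2922.4×0.9149 ≈ 2674 m/s.
Total Δv = 4378 + 2674 = 7052 m/s.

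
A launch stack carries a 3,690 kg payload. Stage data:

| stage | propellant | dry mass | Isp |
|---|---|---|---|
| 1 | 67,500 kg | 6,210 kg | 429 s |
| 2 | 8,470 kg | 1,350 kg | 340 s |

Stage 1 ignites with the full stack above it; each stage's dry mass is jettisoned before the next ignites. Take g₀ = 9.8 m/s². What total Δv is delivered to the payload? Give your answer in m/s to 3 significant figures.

Δv ≈ 9540 m/s

Ignition mass of stage 1 = 67,500+6,210 + 8,470+1,350 + 3,690 = 87,220 kg.
Stage 1: m₀ = 87,220 kg, m_f = 87,220 − 67,500 = 19,720 kg; Δv = 429×9.8×ln(4.423) = 4204.2×1.4868 ≈ 6251 m/s.
Stage 2: m₀ = 13,510 kg, m_f = 13,510 − 8,470 = 5,040 kg; Δv = 340×9.8×ln(2.681) = 3332.0×0.9860 ≈ 3285 m/s.
Total Δv = 6251 + 3285 = 9536 m/s.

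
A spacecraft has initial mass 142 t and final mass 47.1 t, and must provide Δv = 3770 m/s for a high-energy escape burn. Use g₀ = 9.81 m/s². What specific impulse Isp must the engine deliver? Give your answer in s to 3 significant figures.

Isp ≈ 348 s

ln(m₀/m_f) = ln(142000/47100) = ln(3.015) = 1.1036.
v_e = Δv / ln(m₀/m_f) = 3770 / 1.1036 = 3416.2 m/s.
Isp = v_e / g₀ = 3416.2 / 9.81 = 348.2 s.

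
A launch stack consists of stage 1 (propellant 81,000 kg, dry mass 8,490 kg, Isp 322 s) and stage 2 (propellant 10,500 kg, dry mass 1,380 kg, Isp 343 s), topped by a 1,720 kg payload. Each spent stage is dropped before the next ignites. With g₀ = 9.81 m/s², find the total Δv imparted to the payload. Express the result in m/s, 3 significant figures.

Ignition mass of stage 1 = 81,000+8,490 + 10,500+1,380 + 1,720 = 103,090 kg.
Stage 1: m₀ = 103,090 kg, m_f = 103,090 − 81,000 = 22,090 kg; Δv = 322×9.81×ln(4.667) = 3158.8×1.5405 ≈ 4866 m/s.
Stage 2: m₀ = 13,600 kg, m_f = 13,600 − 10,500 = 3,100 kg; Δv = 343×9.81×ln(4.387) = 3364.8×1.4787 ≈ 4975 m/s.
Total Δv = 4866 + 4975 = 9841 m/s.

Δv ≈ 9840 m/s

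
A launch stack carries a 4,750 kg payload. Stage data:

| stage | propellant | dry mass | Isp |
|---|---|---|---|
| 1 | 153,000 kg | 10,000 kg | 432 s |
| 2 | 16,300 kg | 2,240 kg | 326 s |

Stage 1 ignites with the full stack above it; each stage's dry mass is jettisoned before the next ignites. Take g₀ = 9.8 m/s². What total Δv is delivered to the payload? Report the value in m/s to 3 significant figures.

Ignition mass of stage 1 = 153,000+10,000 + 16,300+2,240 + 4,750 = 186,290 kg.
Stage 1: m₀ = 186,290 kg, m_f = 186,290 − 153,000 = 33,290 kg; Δv = 432×9.8×ln(5.596) = 4233.6×1.7220 ≈ 7290 m/s.
Stage 2: m₀ = 23,290 kg, m_f = 23,290 − 16,300 = 6,990 kg; Δv = 326×9.8×ln(3.332) = 3194.8×1.2035 ≈ 3845 m/s.
Total Δv = 7290 + 3845 = 11135 m/s.

Δv ≈ 11100 m/s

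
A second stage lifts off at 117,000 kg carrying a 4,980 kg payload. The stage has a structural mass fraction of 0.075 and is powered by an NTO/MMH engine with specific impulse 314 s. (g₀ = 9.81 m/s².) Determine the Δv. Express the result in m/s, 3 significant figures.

Δv ≈ 6680 m/s

Stage wet mass = m₀ − payload = 117,000 − 4,980 = 112,020 kg.
Stage dry mass = ε × stage wet mass = 0.075 × 112,020 = 8,401.5 kg.
Burnout mass m_f = stage dry + payload = 8,401.5 + 4,980 = 13,381.5 kg.
v_e = Isp · g₀ = 314 × 9.81 = 3080.3 m/s.
From the ideal rocket equation, Δv = v_e · ln(117,000/13,381.5) = 3080.3 × ln(8.743) = 3080.3 × 2.1683 ≈ 6679 m/s.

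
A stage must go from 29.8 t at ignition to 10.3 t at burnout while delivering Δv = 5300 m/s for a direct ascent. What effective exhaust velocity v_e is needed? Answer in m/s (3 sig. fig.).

v_e ≈ 4990 m/s

ln(m₀/m_f) = ln(29800/10300) = ln(2.893) = 1.0624.
v_e = Δv / ln(m₀/m_f) = 5300 / 1.0624 = 4988.9 m/s.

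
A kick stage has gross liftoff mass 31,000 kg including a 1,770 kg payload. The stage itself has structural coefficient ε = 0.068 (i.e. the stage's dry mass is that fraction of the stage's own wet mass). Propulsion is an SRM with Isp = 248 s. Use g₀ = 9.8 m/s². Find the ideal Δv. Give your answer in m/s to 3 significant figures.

Stage wet mass = m₀ − payload = 31,000 − 1,770 = 29,230 kg.
Stage dry mass = ε × stage wet mass = 0.068 × 29,230 = 1,987.64 kg.
Burnout mass m_f = stage dry + payload = 1,987.64 + 1,770 = 3,757.64 kg.
v_e = Isp · g₀ = 248 × 9.8 = 2430.4 m/s.
Rocket equation: Δv = v_e · ln(31,000/3,757.64) = 2430.4 × ln(8.25) = 2430.4 × 2.1102 ≈ 5129 m/s.

Δv ≈ 5130 m/s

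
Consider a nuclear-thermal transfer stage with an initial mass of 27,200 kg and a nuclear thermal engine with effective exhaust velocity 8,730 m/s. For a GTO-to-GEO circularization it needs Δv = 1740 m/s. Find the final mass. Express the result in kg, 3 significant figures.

final mass ≈ 22300 kg

m₀/m_f = exp(Δv / v_e) = exp(1740 / 8730.0) = exp(0.1993) = 1.2206.
m_f = m₀ / 1.2206 = 27,200 / 1.2206 = 22,284.1 kg.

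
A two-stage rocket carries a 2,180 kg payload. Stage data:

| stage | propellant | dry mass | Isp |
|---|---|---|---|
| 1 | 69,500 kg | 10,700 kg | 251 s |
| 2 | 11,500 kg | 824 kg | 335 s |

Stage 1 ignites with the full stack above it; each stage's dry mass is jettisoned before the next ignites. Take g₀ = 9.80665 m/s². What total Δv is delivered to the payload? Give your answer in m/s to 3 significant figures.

Ignition mass of stage 1 = 69,500+10,700 + 11,500+824 + 2,180 = 94,704 kg.
Stage 1: m₀ = 94,704 kg, m_f = 94,704 − 69,500 = 25,204 kg; Δv = 251×9.80665×ln(3.757) = 2461.5×1.3238 ≈ 3258 m/s.
Stage 2: m₀ = 14,504 kg, m_f = 14,504 − 11,500 = 3,004 kg; Δv = 335×9.80665×ln(4.828) = 3285.2×1.5745 ≈ 5173 m/s.
Total Δv = 3258 + 5173 = 8431 m/s.

Δv ≈ 8430 m/s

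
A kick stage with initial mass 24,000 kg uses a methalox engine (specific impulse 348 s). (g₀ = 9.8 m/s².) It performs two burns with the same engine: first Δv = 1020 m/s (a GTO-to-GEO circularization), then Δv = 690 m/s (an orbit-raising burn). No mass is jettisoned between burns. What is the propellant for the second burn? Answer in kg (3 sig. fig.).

v_e = Isp · g₀ = 348 × 9.8 = 3410.4 m/s.
After the first burn: m = 24000 × exp(−1020/3410.4) = 24000 × 0.74150 = 17,796 kg.
After the second burn: m = 17,796 × exp(−690/3410.4) = 17,796 × 0.81683 = 14,536.3 kg.
Second-burn propellant = 17,796 − 14,536.3 = 3,259.7 kg.

propellant for the second burn ≈ 3260 kg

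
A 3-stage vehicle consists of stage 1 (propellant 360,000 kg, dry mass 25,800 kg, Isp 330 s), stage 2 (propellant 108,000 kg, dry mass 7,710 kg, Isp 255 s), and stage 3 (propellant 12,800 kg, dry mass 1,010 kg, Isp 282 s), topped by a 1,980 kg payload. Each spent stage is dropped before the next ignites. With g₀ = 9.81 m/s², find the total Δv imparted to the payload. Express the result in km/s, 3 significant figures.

Δv ≈ 12.8 km/s

Ignition mass of stage 1 = 360,000+25,800 + 108,000+7,710 + 12,800+1,010 + 1,980 = 517,300 kg.
Stage 1: m₀ = 517,300 kg, m_f = 517,300 − 360,000 = 157,300 kg; Δv = 330×9.81×ln(3.289) = 3237.3×1.1905 ≈ 3854 m/s.
Stage 2: m₀ = 131,500 kg, m_f = 131,500 − 108,000 = 23,500 kg; Δv = 255×9.81×ln(5.596) = 2501.6×1.7220 ≈ 4308 m/s.
Stage 3: m₀ = 15,790 kg, m_f = 15,790 − 12,800 = 2,990 kg; Δv = 282×9.81×ln(5.281) = 2766.4×1.6641 ≈ 4604 m/s.
Total Δv = 3854 + 4308 + 4604 = 12766 m/s.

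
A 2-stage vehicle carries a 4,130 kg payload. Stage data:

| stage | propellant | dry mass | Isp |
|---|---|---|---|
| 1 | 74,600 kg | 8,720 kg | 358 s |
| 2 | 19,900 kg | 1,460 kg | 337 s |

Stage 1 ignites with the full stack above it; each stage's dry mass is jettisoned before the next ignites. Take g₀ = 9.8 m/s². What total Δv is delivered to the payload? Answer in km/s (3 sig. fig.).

Ignition mass of stage 1 = 74,600+8,720 + 19,900+1,460 + 4,130 = 108,810 kg.
Stage 1: m₀ = 108,810 kg, m_f = 108,810 − 74,600 = 34,210 kg; Δv = 358×9.8×ln(3.181) = 3508.4×1.1571 ≈ 4060 m/s.
Stage 2: m₀ = 25,490 kg, m_f = 25,490 − 19,900 = 5,590 kg; Δv = 337×9.8×ln(4.56) = 3302.6×1.5173 ≈ 5011 m/s.
Total Δv = 4060 + 5011 = 9071 m/s.

Δv ≈ 9.07 km/s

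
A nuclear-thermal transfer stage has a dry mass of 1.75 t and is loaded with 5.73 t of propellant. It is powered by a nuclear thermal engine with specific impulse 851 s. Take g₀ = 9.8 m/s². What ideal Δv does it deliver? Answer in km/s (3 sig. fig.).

v_e = Isp · g₀ = 851 × 9.8 = 8339.8 m/s.
m₀ = m_dry + m_prop = 1.75 + 5.73 = 7.48 t.
Δv = v_e · ln(m₀/m_f) = 8339.8 × ln(4.274) = 8339.8 × 1.4526 ≈ 12114.5 m/s.

Δv ≈ 12.1 km/s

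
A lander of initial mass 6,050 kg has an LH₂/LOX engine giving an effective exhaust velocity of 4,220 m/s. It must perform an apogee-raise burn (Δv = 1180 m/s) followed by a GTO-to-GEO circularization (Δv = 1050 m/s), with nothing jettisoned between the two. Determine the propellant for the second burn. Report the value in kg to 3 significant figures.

After the first burn: m = 6050 × exp(−1180/4220.0) = 6050 × 0.75607 = 4,574.22 kg.
After the second burn: m = 4,574.22 × exp(−1050/4220.0) = 4,574.22 × 0.77972 = 3,566.61 kg.
Second-burn propellant = 4,574.22 − 3,566.61 = 1,007.61 kg.

propellant for the second burn ≈ 1010 kg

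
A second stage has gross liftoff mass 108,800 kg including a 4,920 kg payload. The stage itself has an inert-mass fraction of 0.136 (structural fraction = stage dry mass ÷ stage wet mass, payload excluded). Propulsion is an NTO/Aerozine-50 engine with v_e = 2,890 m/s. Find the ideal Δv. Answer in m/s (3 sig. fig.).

Stage wet mass = m₀ − payload = 108,800 − 4,920 = 103,880 kg.
Stage dry mass = ε × stage wet mass = 0.136 × 103,880 = 14,127.7 kg.
Burnout mass m_f = stage dry + payload = 14,127.7 + 4,920 = 19,047.7 kg.
Δv = v_e · ln(108,800/19,047.7) = 2890.0 × ln(5.712) = 2890.0 × 1.7426 ≈ 5036 m/s.

Δv ≈ 5040 m/s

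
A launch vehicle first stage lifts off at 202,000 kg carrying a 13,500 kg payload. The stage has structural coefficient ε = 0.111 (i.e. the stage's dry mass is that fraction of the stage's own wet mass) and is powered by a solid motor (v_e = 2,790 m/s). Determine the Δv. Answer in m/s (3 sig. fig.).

Δv ≈ 4940 m/s

Stage wet mass = m₀ − payload = 202,000 − 13,500 = 188,500 kg.
Stage dry mass = ε × stage wet mass = 0.111 × 188,500 = 20,923.5 kg.
Burnout mass m_f = stage dry + payload = 20,923.5 + 13,500 = 34,423.5 kg.
From the ideal rocket equation, Δv = v_e · ln(202,000/34,423.5) = 2790.0 × ln(5.868) = 2790.0 × 1.7695 ≈ 4937 m/s.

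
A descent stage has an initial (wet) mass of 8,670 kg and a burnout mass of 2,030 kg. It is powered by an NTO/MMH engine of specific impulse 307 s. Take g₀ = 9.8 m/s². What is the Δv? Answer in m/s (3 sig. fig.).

Δv ≈ 4370 m/s

v_e = Isp · g₀ = 307 × 9.8 = 3008.6 m/s.
Δv = v_e · ln(m₀/m_f) = 3008.6 × ln(4.271) = 3008.6 × 1.4518 ≈ 4368.0 m/s.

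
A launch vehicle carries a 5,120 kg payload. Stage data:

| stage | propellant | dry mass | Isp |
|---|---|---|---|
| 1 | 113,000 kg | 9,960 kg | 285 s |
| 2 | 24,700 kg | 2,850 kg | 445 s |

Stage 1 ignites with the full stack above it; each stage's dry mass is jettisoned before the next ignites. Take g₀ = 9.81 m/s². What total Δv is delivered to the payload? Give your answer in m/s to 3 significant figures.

Ignition mass of stage 1 = 113,000+9,960 + 24,700+2,850 + 5,120 = 155,630 kg.
Stage 1: m₀ = 155,630 kg, m_f = 155,630 − 113,000 = 42,630 kg; Δv = 285×9.81×ln(3.651) = 2795.9×1.2949 ≈ 3620 m/s.
Stage 2: m₀ = 32,670 kg, m_f = 32,670 − 24,700 = 7,970 kg; Δv = 445×9.81×ln(4.099) = 4365.4×1.4108 ≈ 6159 m/s.
Total Δv = 3620 + 6159 = 9779 m/s.

Δv ≈ 9780 m/s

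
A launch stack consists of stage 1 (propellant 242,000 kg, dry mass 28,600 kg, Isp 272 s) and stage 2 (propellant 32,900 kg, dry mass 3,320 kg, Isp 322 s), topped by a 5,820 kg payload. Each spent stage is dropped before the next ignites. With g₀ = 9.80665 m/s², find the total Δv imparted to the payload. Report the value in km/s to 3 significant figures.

Δv ≈ 8.79 km/s

Ignition mass of stage 1 = 242,000+28,600 + 32,900+3,320 + 5,820 = 312,640 kg.
Stage 1: m₀ = 312,640 kg, m_f = 312,640 − 242,000 = 70,640 kg; Δv = 272×9.80665×ln(4.426) = 2667.4×1.4875 ≈ 3968 m/s.
Stage 2: m₀ = 42,040 kg, m_f = 42,040 − 32,900 = 9,140 kg; Δv = 322×9.80665×ln(4.6) = 3157.7×1.5260 ≈ 4819 m/s.
Total Δv = 3968 + 4819 = 8787 m/s.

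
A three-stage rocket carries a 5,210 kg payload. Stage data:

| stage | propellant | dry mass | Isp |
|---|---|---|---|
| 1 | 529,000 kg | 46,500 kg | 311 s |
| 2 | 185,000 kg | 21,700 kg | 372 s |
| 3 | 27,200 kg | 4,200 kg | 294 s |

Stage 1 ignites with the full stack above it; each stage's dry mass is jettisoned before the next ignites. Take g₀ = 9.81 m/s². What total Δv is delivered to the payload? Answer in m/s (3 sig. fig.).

Δv ≈ 12300 m/s

Ignition mass of stage 1 = 529,000+46,500 + 185,000+21,700 + 27,200+4,200 + 5,210 = 818,810 kg.
Stage 1: m₀ = 818,810 kg, m_f = 818,810 − 529,000 = 289,810 kg; Δv = 311×9.81×ln(2.825) = 3050.9×1.0386 ≈ 3169 m/s.
Stage 2: m₀ = 243,310 kg, m_f = 243,310 − 185,000 = 58,310 kg; Δv = 372×9.81×ln(4.173) = 3649.3×1.4286 ≈ 5213 m/s.
Stage 3: m₀ = 36,610 kg, m_f = 36,610 − 27,200 = 9,410 kg; Δv = 294×9.81×ln(3.891) = 2884.1×1.3585 ≈ 3918 m/s.
Total Δv = 3169 + 5213 + 3918 = 12300 m/s.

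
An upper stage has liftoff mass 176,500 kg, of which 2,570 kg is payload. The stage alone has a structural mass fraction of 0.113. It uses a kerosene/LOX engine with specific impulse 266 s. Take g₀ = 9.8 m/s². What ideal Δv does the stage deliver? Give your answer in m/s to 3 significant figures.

Δv ≈ 5400 m/s

Stage wet mass = m₀ − payload = 176,500 − 2,570 = 173,930 kg.
Stage dry mass = ε × stage wet mass = 0.113 × 173,930 = 19,654.1 kg.
Burnout mass m_f = stage dry + payload = 19,654.1 + 2,570 = 22,224.1 kg.
v_e = Isp · g₀ = 266 × 9.8 = 2606.8 m/s.
From the ideal rocket equation, Δv = v_e · ln(176,500/22,224.1) = 2606.8 × ln(7.942) = 2606.8 × 2.0721 ≈ 5402 m/s.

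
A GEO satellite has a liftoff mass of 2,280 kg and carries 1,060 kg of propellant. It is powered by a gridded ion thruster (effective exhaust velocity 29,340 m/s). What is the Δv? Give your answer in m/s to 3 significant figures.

Δv ≈ 18300 m/s

m_f = m₀ − m_prop = 2,280 − 1,060 = 1,220 kg.
From the ideal rocket equation, Δv = v_e · ln(m₀/m_f) = 29340.0 × ln(1.869) = 29340.0 × 0.6253 ≈ 18347.0 m/s.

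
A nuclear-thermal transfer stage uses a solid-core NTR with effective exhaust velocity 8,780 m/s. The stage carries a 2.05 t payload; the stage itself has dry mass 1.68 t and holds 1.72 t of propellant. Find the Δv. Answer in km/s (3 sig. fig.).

m₀ = payload + dry + propellant = 2.05 + 1.68 + 1.72 = 5.45 t.
m_f = payload + dry = 2.05 + 1.68 = 3.73 t.
Δv = v_e · ln(m₀/m_f) = 8780.0 × ln(1.461) = 8780.0 × 0.3792 ≈ 3329.4 m/s.

Δv ≈ 3.33 km/s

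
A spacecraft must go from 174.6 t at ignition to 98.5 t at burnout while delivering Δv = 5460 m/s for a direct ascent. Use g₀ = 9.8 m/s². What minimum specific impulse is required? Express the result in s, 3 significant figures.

Isp ≈ 973 s

ln(m₀/m_f) = ln(174600/98500) = ln(1.773) = 0.5724.
By the Tsiolkovsky rocket equation, v_e = Δv / ln(m₀/m_f) = 5460 / 0.5724 = 9538.1 m/s.
Isp = v_e / g₀ = 9538.1 / 9.8 = 973.3 s.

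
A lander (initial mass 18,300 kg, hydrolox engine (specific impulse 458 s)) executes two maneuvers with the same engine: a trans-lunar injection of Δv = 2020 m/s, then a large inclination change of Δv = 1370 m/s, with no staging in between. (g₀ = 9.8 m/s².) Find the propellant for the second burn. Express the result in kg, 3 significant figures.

propellant for the second burn ≈ 3070 kg

v_e = Isp · g₀ = 458 × 9.8 = 4488.4 m/s.
After the first burn: m = 18300 × exp(−2020/4488.4) = 18300 × 0.63760 = 11,668.1 kg.
After the second burn: m = 11,668.1 × exp(−1370/4488.4) = 11,668.1 × 0.73695 = 8,598.81 kg.
Second-burn propellant = 11,668.1 − 8,598.81 = 3,069.29 kg.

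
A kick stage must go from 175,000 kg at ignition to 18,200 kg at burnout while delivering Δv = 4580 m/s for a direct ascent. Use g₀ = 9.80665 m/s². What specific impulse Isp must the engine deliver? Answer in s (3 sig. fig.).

Isp ≈ 206 s

ln(m₀/m_f) = ln(175000/18200) = ln(9.615) = 2.2634.
From the ideal rocket equation, v_e = Δv / ln(m₀/m_f) = 4580 / 2.2634 = 2023.5 m/s.
Isp = v_e / g₀ = 2023.5 / 9.80665 = 206.3 s.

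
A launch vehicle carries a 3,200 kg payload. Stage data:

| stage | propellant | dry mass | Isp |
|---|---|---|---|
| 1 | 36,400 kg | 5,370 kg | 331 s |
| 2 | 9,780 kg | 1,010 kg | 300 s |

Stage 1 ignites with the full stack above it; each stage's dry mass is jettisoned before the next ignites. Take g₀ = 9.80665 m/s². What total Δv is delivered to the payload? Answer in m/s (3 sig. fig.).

Δv ≈ 6970 m/s

Ignition mass of stage 1 = 36,400+5,370 + 9,780+1,010 + 3,200 = 55,760 kg.
Stage 1: m₀ = 55,760 kg, m_f = 55,760 − 36,400 = 19,360 kg; Δv = 331×9.80665×ln(2.88) = 3246.0×1.0578 ≈ 3434 m/s.
Stage 2: m₀ = 13,990 kg, m_f = 13,990 − 9,780 = 4,210 kg; Δv = 300×9.80665×ln(3.323) = 2942.0×1.2009 ≈ 3533 m/s.
Total Δv = 3434 + 3533 = 6967 m/s.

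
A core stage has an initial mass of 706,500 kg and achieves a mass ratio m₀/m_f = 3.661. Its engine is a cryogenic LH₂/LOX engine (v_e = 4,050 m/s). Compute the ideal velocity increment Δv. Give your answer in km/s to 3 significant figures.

Δv ≈ 5.26 km/s

Using Δv = v_e ln(m₀/m_f): Δv = v_e · ln(3.661) = 4050.0 × 1.2977 ≈ 5255.8 m/s.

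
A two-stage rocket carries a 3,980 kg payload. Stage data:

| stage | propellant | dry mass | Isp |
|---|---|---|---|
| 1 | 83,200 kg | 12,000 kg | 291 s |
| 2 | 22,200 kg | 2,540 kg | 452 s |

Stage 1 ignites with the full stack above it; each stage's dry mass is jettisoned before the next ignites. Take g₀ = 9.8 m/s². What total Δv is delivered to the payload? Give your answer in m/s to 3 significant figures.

Ignition mass of stage 1 = 83,200+12,000 + 22,200+2,540 + 3,980 = 123,920 kg.
Stage 1: m₀ = 123,920 kg, m_f = 123,920 − 83,200 = 40,720 kg; Δv = 291×9.8×ln(3.043) = 2851.8×1.1129 ≈ 3174 m/s.
Stage 2: m₀ = 28,720 kg, m_f = 28,720 − 22,200 = 6,520 kg; Δv = 452×9.8×ln(4.405) = 4429.6×1.4827 ≈ 6568 m/s.
Total Δv = 3174 + 6568 = 9742 m/s.

Δv ≈ 9740 m/s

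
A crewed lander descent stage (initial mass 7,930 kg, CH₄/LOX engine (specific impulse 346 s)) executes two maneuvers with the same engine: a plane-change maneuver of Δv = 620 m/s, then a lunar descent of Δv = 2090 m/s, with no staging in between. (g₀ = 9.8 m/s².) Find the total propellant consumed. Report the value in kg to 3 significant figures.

v_e = Isp · g₀ = 346 × 9.8 = 3390.8 m/s.
After the first burn: m = 7930 × exp(−620/3390.8) = 7930 × 0.83289 = 6,604.82 kg.
After the second burn: m = 6,604.82 × exp(−2090/3390.8) = 6,604.82 × 0.53990 = 3,565.94 kg.
Total propellant = m₀ − m_final = 7930 − 3,565.94 = 4,364.06 kg.

total propellant consumed ≈ 4360 kg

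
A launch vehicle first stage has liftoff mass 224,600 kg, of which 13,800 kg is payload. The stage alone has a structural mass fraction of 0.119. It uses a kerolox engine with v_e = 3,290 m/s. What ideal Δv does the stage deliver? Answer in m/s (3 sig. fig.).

Δv ≈ 5770 m/s

Stage wet mass = m₀ − payload = 224,600 − 13,800 = 210,800 kg.
Stage dry mass = ε × stage wet mass = 0.119 × 210,800 = 25,085.2 kg.
Burnout mass m_f = stage dry + payload = 25,085.2 + 13,800 = 38,885.2 kg.
Δv = v_e · ln(224,600/38,885.2) = 3290.0 × ln(5.776) = 3290.0 × 1.7537 ≈ 5770 m/s.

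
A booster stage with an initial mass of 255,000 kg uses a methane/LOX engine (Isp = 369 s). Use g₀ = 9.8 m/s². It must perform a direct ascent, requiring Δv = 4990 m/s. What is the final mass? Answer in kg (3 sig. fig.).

final mass ≈ 64200 kg

v_e = Isp · g₀ = 369 × 9.8 = 3616.2 m/s.
m₀/m_f = exp(Δv / v_e) = exp(4990 / 3616.2) = exp(1.3799) = 3.9745.
m_f = m₀ / 3.9745 = 255,000 / 3.9745 = 64,159 kg.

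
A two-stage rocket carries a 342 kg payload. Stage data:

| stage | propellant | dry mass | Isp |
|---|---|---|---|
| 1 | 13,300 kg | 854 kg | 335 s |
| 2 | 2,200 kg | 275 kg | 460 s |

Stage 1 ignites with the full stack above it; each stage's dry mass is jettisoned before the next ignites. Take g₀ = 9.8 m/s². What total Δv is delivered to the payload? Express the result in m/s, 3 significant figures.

Δv ≈ 11900 m/s

Ignition mass of stage 1 = 13,300+854 + 2,200+275 + 342 = 16,971 kg.
Stage 1: m₀ = 16,971 kg, m_f = 16,971 − 13,300 = 3,671 kg; Δv = 335×9.8×ln(4.623) = 3283.0×1.5310 ≈ 5026 m/s.
Stage 2: m₀ = 2,817 kg, m_f = 2,817 − 2,200 = 617 kg; Δv = 460×9.8×ln(4.566) = 4508.0×1.5186 ≈ 6846 m/s.
Total Δv = 5026 + 6846 = 11872 m/s.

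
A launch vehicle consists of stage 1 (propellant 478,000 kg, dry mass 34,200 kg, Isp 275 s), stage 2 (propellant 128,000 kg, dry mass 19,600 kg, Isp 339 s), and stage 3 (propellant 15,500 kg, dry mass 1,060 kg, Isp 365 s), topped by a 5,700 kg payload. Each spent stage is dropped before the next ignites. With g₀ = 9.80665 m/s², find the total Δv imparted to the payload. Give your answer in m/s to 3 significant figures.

Δv ≈ 12200 m/s

Ignition mass of stage 1 = 478,000+34,200 + 128,000+19,600 + 15,500+1,060 + 5,700 = 682,060 kg.
Stage 1: m₀ = 682,060 kg, m_f = 682,060 − 478,000 = 204,060 kg; Δv = 275×9.80665×ln(3.342) = 2696.8×1.2067 ≈ 3254 m/s.
Stage 2: m₀ = 169,860 kg, m_f = 169,860 − 128,000 = 41,860 kg; Δv = 339×9.80665×ln(4.058) = 3324.5×1.4006 ≈ 4656 m/s.
Stage 3: m₀ = 22,260 kg, m_f = 22,260 − 15,500 = 6,760 kg; Δv = 365×9.80665×ln(3.293) = 3579.4×1.1918 ≈ 4266 m/s.
Total Δv = 3254 + 4656 + 4266 = 12176 m/s.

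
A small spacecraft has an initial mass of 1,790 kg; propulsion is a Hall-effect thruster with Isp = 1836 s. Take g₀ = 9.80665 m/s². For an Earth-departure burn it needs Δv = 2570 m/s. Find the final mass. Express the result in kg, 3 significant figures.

v_e = Isp · g₀ = 1836 × 9.80665 = 18005.0 m/s.
Using Δv = v_e ln(m₀/m_f): m₀/m_f = exp(Δv / v_e) = exp(2570 / 18005.0) = exp(0.1427) = 1.1534.
m_f = m₀ / 1.1534 = 1,790 / 1.1534 = 1,551.93 kg.

final mass ≈ 1550 kg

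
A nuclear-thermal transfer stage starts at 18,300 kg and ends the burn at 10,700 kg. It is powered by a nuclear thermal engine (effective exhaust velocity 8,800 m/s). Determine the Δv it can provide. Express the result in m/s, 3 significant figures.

Δv ≈ 4720 m/s

Rocket equation: Δv = v_e · ln(m₀/m_f) = 8800.0 × ln(1.71) = 8800.0 × 0.5367 ≈ 4722.6 m/s.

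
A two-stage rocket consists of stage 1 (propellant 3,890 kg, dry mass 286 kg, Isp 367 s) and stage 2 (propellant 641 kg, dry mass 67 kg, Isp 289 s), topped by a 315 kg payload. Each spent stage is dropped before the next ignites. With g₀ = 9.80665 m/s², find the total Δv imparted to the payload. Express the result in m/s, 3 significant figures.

Δv ≈ 7760 m/s

Ignition mass of stage 1 = 3,890+286 + 641+67 + 315 = 5,199 kg.
Stage 1: m₀ = 5,199 kg, m_f = 5,199 − 3,890 = 1,309 kg; Δv = 367×9.80665×ln(3.972) = 3599.0×1.3792 ≈ 4964 m/s.
Stage 2: m₀ = 1,023 kg, m_f = 1,023 − 641 = 382 kg; Δv = 289×9.80665×ln(2.678) = 2834.1×0.9851 ≈ 2792 m/s.
Total Δv = 4964 + 2792 = 7756 m/s.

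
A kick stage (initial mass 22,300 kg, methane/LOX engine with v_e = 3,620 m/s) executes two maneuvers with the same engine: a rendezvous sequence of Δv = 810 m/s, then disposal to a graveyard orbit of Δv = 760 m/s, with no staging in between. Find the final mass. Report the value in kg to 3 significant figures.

final mass ≈ 14500 kg

After the first burn: m = 22300 × exp(−810/3620.0) = 22300 × 0.79951 = 17,829.1 kg.
After the second burn: m = 17,829.1 × exp(−760/3620.0) = 17,829.1 × 0.81063 = 14,452.8 kg.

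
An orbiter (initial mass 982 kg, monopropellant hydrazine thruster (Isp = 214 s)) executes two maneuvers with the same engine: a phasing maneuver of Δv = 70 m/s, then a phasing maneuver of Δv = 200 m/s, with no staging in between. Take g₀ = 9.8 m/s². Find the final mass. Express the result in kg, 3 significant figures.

final mass ≈ 863 kg

v_e = Isp · g₀ = 214 × 9.8 = 2097.2 m/s.
After the first burn: m = 982 × exp(−70/2097.2) = 982 × 0.96717 = 949.761 kg.
After the second burn: m = 949.761 × exp(−200/2097.2) = 949.761 × 0.90904 = 863.371 kg.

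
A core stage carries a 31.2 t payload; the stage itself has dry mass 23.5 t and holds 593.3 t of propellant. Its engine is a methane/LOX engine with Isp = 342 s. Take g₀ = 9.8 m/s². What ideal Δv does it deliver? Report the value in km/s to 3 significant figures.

Δv ≈ 8.29 km/s

v_e = Isp · g₀ = 342 × 9.8 = 3351.6 m/s.
m₀ = payload + dry + propellant = 31.2 + 23.5 + 593.3 = 648 t.
m_f = payload + dry = 31.2 + 23.5 = 54.7 t.
Rocket equation: Δv = v_e · ln(m₀/m_f) = 3351.6 × ln(11.85) = 3351.6 × 2.4720 ≈ 8285.2 m/s.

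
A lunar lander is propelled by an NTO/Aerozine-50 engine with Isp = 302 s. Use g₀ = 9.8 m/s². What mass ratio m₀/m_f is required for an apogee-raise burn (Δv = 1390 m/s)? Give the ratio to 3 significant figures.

mass ratio ≈ 1.60

v_e = Isp · g₀ = 302 × 9.8 = 2959.6 m/s.
Rocket equation: m₀/m_f = exp(Δv / v_e) = exp(1390 / 2959.6) = exp(0.4697) = 1.5994.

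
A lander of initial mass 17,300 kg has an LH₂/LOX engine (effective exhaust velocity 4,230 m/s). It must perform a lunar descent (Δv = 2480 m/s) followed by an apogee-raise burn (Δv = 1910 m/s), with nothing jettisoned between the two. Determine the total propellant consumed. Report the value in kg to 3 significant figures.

After the first burn: m = 17300 × exp(−2480/4230.0) = 17300 × 0.55639 = 9,625.55 kg.
After the second burn: m = 9,625.55 × exp(−1910/4230.0) = 9,625.55 × 0.63665 = 6,128.11 kg.
Total propellant = m₀ − m_final = 17300 − 6,128.11 = 11,171.89 kg.

total propellant consumed ≈ 11200 kg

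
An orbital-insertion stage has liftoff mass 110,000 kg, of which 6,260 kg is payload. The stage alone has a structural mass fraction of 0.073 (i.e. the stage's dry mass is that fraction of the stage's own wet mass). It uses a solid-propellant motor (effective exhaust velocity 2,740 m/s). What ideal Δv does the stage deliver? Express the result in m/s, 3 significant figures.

Stage wet mass = m₀ − payload = 110,000 − 6,260 = 103,740 kg.
Stage dry mass = ε × stage wet mass = 0.073 × 103,740 = 7,573.02 kg.
Burnout mass m_f = stage dry + payload = 7,573.02 + 6,260 = 13,833.02 kg.
Δv = v_e · ln(110,000/13,833.02) = 2740.0 × ln(7.952) = 2740.0 × 2.0734 ≈ 5681 m/s.

Δv ≈ 5680 m/s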